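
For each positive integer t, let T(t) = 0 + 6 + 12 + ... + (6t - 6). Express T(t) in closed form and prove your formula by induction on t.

We claim T(t) = 3t(t - 1) for all t ≥ 1.
Base step (t = 1): T(1) = 0, and the closed form gives 0. They agree.
Inductive step: suppose the statement holds for some k ≥ 1, so T(k) = 3k(k - 1).
Then T(k+1) = T(k) + (6k) = (3k(k - 1)) + (6k).
Simplifying, T(k+1) = 3k(k + 1) = 3(k+1)((k+1) - 1),
which is the closed form with t = k+1.
By induction, the statement is established for all t ≥ 1.

T(t) = 3t(t - 1)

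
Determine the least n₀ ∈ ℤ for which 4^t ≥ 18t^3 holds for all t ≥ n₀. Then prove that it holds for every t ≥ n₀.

n₀ = 6

At t = 5: 1024 < 2250, so the inequality fails and n₀ ≥ 6. We prove 4^t ≥ 18t^3 for all t ≥ 6.
For the base case t = 6: 4^t = 4096 and 18t^3 = 3888, so 4096 ≥ 3888.
Suppose the result is true for t = p, so 4^p ≥ 18p^3.
Then 4^(p + 1) = 4·(4^p) ≥ 4·(18p^3).
Also, for p ≥ 6 we have 4·(18p^3) ≥ 18(p+1)^3, since 4 ≥ (1 + 1/p)^3 for all p ≥ 6.
Combining, 4^(p + 1) ≥ 18(p+1)^3.
Hence, by induction on t, the claim holds for every t ≥ 6.
Hence the smallest such n₀ is 6.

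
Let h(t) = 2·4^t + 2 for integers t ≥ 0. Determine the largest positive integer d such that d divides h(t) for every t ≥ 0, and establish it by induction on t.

d = 2

Computing the first values: h(0) = 4 and h(1) = 10; gcd(4, 10) = 2, so d ≤ 2.
We prove 2 | 2·4^t + 2 for all t ≥ 0 by induction on t.
Base case (t = 0): h(0) = 4 = 2·(2), so 2 | h(0).
Inductive step: suppose the statement holds for some p ≥ 0, i.e. 2 | h(p). Then
h(p+1) = 2·4^(p+1) + 2 = 4·(2·4^p + 2) - 6 = 4·h(p) - 6. The first term is divisible by 2 by the inductive hypothesis, and -6 is divisible by 2. Hence 2 | h(p+1).
This completes the induction.
Therefore the largest such d is 2.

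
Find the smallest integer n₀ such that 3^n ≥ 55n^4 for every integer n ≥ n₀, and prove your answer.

At n = 12: 531441 < 1140480, so the inequality fails and n₀ ≥ 13. We prove 3^n ≥ 55n^4 for all n ≥ 13.
Base case (n = 13): 3^n = 1594323 and 55n^4 = 1570855, so 1594323 ≥ 1570855.
For the inductive step, assume it holds for an arbitrary r ≥ 13, so 3^r ≥ 55r^4.
Then 3^(r + 1) = 3·(3^r) ≥ 3·(55r^4).
Also, for r ≥ 13 we have 3·(55r^4) ≥ 55(r+1)^4, since 3 ≥ (1 + 1/r)^4 for all r ≥ 13.
Combining, 3^(r + 1) ≥ 55(r+1)^4.
This completes the induction.
Hence the smallest such n₀ is 13.

n₀ = 13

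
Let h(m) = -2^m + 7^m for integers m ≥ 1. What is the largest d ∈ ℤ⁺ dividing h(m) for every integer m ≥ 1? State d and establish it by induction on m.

d = 5

Computing the first values: h(1) = 5 and h(2) = 45; gcd(5, 45) = 5, so d ≤ 5.
We prove 5 | -2^m + 7^m for all m ≥ 1 by induction on m.
When m = 1: h(1) = 5 = 5·(1), so 5 | h(1).
For the inductive step, assume it holds for an arbitrary j ≥ 1, i.e. 5 | h(j). Then
7^{j+1} − 2^{j+1} = 7·7^j − 2·2^j = 7·(7^j − 2^j) + (5)·2^j. The first term is divisible by 5 by the inductive hypothesis, and the second term (5)·2^j is divisible by 5 since 5 | 5. Hence 5 | h(j+1).
By induction, the statement is established for all m ≥ 1.
Therefore the largest such d is 5.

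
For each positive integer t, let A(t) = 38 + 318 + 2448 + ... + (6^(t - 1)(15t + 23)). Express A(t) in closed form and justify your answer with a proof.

We claim A(t) = 6^t(3t + 4) - 4 for all t ≥ 1.
For the base case t = 1: A(1) = 38, and the closed form gives 38. They agree.
Suppose the result is true for t = j, so A(j) = 6^j(3j + 4) - 4.
Then A(j+1) = A(j) + (6^j(15j + 38)) = (6^j(3j + 4) - 4) + (6^j(15j + 38)).
Simplifying, A(j+1) = 18·6^j·j + 42·6^j - 4 = 6^(j+1)(3(j+1) + 4) - 4,
which is the closed form with t = j+1.
By induction, the statement is established for all t ≥ 1.

A(t) = 6^t(3t + 4) - 4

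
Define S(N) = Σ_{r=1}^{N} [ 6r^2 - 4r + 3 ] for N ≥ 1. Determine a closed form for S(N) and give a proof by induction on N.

S(N) = N(2N^2 + N + 2)

We claim S(N) = N(2N^2 + N + 2) for all N ≥ 1.
For the base case N = 1: S(1) = 5, and the closed form gives 5. They agree.
For the inductive step, assume it holds for an arbitrary r ≥ 1, so S(r) = r(2r^2 + r + 2).
Then S(r+1) = S(r) + (6r^2 + 8r + 5) = (r(2r^2 + r + 2)) + (6r^2 + 8r + 5).
Simplifying, S(r+1) = (r + 1)(2r^2 + 5r + 5) = (r+1)(2(r+1)^2 + (r+1) + 2),
which is the closed form with N = r+1.
Hence, by induction on N, the claim holds for every N ≥ 1.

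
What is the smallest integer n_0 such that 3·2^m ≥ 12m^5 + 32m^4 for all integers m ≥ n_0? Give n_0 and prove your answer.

n_0 = 26

At m = 25: 100663296 < 129687500, so the inequality fails and n_0 ≥ 26. We prove 3·2^m ≥ 12m^5 + 32m^4 for all m ≥ 26.
Base case (m = 26): 3·2^m = 201326592 and 12m^5 + 32m^4 = 157199744, so 201326592 ≥ 157199744.
Inductive step: suppose the statement holds for some r ≥ 26, so 3·2^r ≥ 12r^5 + 32r^4.
Then 3·2^(r + 1) = 2·(3·2^r) ≥ 2·(12r^5 + 32r^4).
Also, for r ≥ 26 we have 2·(12r^5 + 32r^4) ≥ 12(r+1)^5 + 32(r+1)^4, since 2·(12r^5 + 32r^4) − (12(r+1)^5 + 32(r+1)^4) = 12r^5 - 28r^4 - 248r^3 - 312r^2 - 188r - 44, which is nonnegative for all r ≥ 26.
Combining, 3·2^(r + 1) ≥ 12(r+1)^5 + 32(r+1)^4.
By the principle of mathematical induction, the result holds for all m ≥ 26.
Hence the smallest such n_0 is 26.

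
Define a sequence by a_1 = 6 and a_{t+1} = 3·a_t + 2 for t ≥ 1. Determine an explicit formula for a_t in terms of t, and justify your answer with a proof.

a_t = 7·3^(t - 1) - 1

Computing the first terms: a_1 = 6, a_2 = 20, a_3 = 62. This suggests a_t = 7·3^(t - 1) - 1.
When t = 1: the formula gives 6 = 6 = a_1.
Inductive step: suppose the statement holds for some p ≥ 1, so a_p = 7·3^(p - 1) - 1.
Then a_{p+1} = 3·a_p + 2 = 3·(7·3^(p - 1) - 1) + 2 = 7·3^p - 1 = 7·3^((p+1) - 1) - 1,
which is the claimed formula at t = p+1.
Hence, by induction on t, the claim holds for every t ≥ 1.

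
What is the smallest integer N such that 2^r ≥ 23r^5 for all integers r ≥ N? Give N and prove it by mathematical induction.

At r = 28: 268435456 < 395838464, so the inequality fails and N ≥ 29. We prove 2^r ≥ 23r^5 for all r ≥ 29.
Base case (r = 29): 2^r = 536870912 and 23r^5 = 471756427, so 536870912 ≥ 471756427.
Inductive step: suppose the statement holds for some m ≥ 29, so 2^m ≥ 23m^5.
Then 2^(m + 1) = 2·(2^m) ≥ 2·(23m^5).
Also, for m ≥ 29 we have 2·(23m^5) ≥ 23(m+1)^5, since 2 ≥ (1 + 1/m)^5 for all m ≥ 29.
Combining, 2^(m + 1) ≥ 23(m+1)^5.
By the principle of mathematical induction, the result holds for all r ≥ 29.
Hence the smallest such N is 29.

N = 29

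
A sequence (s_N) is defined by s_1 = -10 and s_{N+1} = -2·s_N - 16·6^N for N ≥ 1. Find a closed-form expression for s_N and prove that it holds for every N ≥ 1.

Computing the first terms: s_1 = -10, s_2 = -76, s_3 = -424. This suggests s_N = -(-2)^N - 2·6^N.
For the base case N = 1: the formula gives -10 = -10 = s_1.
Suppose the result is true for N = i, so s_i = -(-2)^i - 2·6^i.
Then s_{i+1} = -2·s_i - 16·6^i = -2·(-(-2)^i - 2·6^i) - 16·6^i = -(-2)^(i + 1) - 2·6^(i + 1),
which is the claimed formula at N = i+1.
Hence, by induction on N, the claim holds for every N ≥ 1.

s_N = -(-2)^N - 2·6^N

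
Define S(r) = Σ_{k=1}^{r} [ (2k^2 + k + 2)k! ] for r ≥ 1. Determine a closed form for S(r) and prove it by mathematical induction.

We claim S(r) = (2r + 1)(r + 1)! - 1 for all r ≥ 1.
Base step (r = 1): S(1) = 5, and the closed form gives 5. They agree.
Inductive step: assume the claim holds for r = k, so S(k) = (2k + 1)(k + 1)! - 1.
Then S(k+1) = S(k) + ((2k^2 + 5k + 5)(k + 1)!) = ((2k + 1)(k + 1)! - 1) + ((2k^2 + 5k + 5)(k + 1)!).
Simplifying, S(k+1) = (2(k+1) + 1)((k+1) + 1)! - 1,
which is the closed form with r = k+1.
This completes the induction.

S(r) = (2r + 1)(r + 1)! - 1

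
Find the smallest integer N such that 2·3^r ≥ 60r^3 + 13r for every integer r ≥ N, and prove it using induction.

N = 10

At r = 9: 39366 < 43857, so the inequality fails and N ≥ 10. We prove 2·3^r ≥ 60r^3 + 13r for all r ≥ 10.
For the base case r = 10: 2·3^r = 118098 and 60r^3 + 13r = 60130, so 118098 ≥ 60130.
Inductive step: assume the claim holds for r = p, so 2·3^p ≥ 60p^3 + 13p.
Then 2·3^(p + 1) = 3·(2·3^p) ≥ 3·(60p^3 + 13p).
Also, for p ≥ 10 we have 3·(60p^3 + 13p) ≥ 60(p+1)^3 + 13(p+1), since 3·(60p^3 + 13p) − (60(p+1)^3 + 13(p+1)) = 120p^3 - 180p^2 - 154p - 73, which is nonnegative for all p ≥ 10.
Combining, 2·3^(p + 1) ≥ 60(p+1)^3 + 13(p+1).
By the principle of mathematical induction, the result holds for all r ≥ 10.
Hence the smallest such N is 10.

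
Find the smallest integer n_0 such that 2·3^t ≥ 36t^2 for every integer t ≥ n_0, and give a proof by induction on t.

n_0 = 6

At t = 5: 486 < 900, so the inequality fails and n_0 ≥ 6. We prove 2·3^t ≥ 36t^2 for all t ≥ 6.
When t = 6: 2·3^t = 1458 and 36t^2 = 1296, so 1458 ≥ 1296.
Inductive step: assume the claim holds for t = k, so 2·3^k ≥ 36k^2.
Then 2·3^(k + 1) = 3·(2·3^k) ≥ 3·(36k^2).
Also, for k ≥ 6 we have 3·(36k^2) ≥ 36(k+1)^2, since 3 ≥ (1 + 1/k)^2 for all k ≥ 6.
Combining, 2·3^(k + 1) ≥ 36(k+1)^2.
By induction, the statement is established for all t ≥ 6.
Hence the smallest such n_0 is 6.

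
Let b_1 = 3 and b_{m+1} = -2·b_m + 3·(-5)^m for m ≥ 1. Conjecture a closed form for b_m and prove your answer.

b_m = (-2)^m - (-5)^m

Computing the first terms: b_1 = 3, b_2 = -21, b_3 = 117. This suggests b_m = (-2)^m - (-5)^m.
For the base case m = 1: the formula gives 3 = 3 = b_1.
Inductive step: assume the claim holds for m = i, so b_i = (-2)^i - (-5)^i.
Then b_{i+1} = -2·b_i + 3·(-5)^i = -2·((-2)^i - (-5)^i) + 3·(-5)^i = (-2)^(i + 1) - (-5)^(i + 1),
which is the claimed formula at m = i+1.
This completes the induction.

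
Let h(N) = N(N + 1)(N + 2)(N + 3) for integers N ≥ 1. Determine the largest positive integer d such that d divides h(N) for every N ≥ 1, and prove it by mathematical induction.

Computing the first values: h(1) = 24 and h(2) = 120; gcd(24, 120) = 24, so d ≤ 24.
We prove 24 | N(N + 1)(N + 2)(N + 3) for all N ≥ 1 by induction on N.
Base step (N = 1): h(1) = 24 = 24·(1), so 24 | h(1).
Inductive step: suppose the statement holds for some p ≥ 1, i.e. 24 | h(p). Then
h(p+1) − h(p) = (p+1)·(p+2)·(p+3)·(p+4) − p·(p+1)·(p+2)·(p+3) = (p+1)·(p+2)·(p+3)·[(p+4) − p] = 4·(p+1)·(p+2)·(p+3). The product of 3 consecutive integers is divisible by (3)! = 6, so h(p+1) − h(p) is divisible by 4·6 = 24. By the inductive hypothesis 24 | h(p), hence 24 | h(p+1).
By the principle of mathematical induction, the result holds for all N ≥ 1.
Therefore the largest such d is 24.

d = 24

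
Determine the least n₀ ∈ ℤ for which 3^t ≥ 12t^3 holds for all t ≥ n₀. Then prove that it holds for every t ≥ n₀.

n₀ = 8

At t = 7: 2187 < 4116, so the inequality fails and n₀ ≥ 8. We prove 3^t ≥ 12t^3 for all t ≥ 8.
For the base case t = 8: 3^t = 6561 and 12t^3 = 6144, so 6561 ≥ 6144.
For the inductive step, assume it holds for an arbitrary j ≥ 8, so 3^j ≥ 12j^3.
Then 3^(j + 1) = 3·(3^j) ≥ 3·(12j^3).
Also, for j ≥ 8 we have 3·(12j^3) ≥ 12(j+1)^3, since 3 ≥ (1 + 1/j)^3 for all j ≥ 8.
Combining, 3^(j + 1) ≥ 12(j+1)^3.
This completes the induction.
Hence the smallest such n₀ is 8.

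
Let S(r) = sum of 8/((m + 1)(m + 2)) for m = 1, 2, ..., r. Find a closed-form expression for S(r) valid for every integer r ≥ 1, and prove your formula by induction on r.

S(r) = 4r/(r + 2)

We claim S(r) = 4r/(r + 2) for all r ≥ 1.
For the base case r = 1: S(1) = 4/3, and the closed form gives 4/3. They agree.
Suppose the result is true for r = m, so S(m) = 4m/(m + 2).
Then S(m+1) = S(m) + (8/((m + 2)(m + 3))) = (4m/(m + 2)) + (8/((m + 2)(m + 3))).
Simplifying, S(m+1) = 4(m + 1)/(m + 3) = 4(m+1)/((m+1) + 2),
which is the closed form with r = m+1.
Hence, by induction on r, the claim holds for every r ≥ 1.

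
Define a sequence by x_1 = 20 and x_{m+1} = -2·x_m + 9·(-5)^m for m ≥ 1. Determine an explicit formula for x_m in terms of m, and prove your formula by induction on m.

x_m = 5(-2)^(m - 1) - 3(-5)^m

Computing the first terms: x_1 = 20, x_2 = -85, x_3 = 395. This suggests x_m = 5(-2)^(m - 1) - 3(-5)^m.
Base case (m = 1): the formula gives 20 = 20 = x_1.
Suppose the result is true for m = p, so x_p = 5(-2)^(p - 1) - 3(-5)^p.
Then x_{p+1} = -2·x_p + 9·(-5)^p = -2·(5(-2)^(p - 1) - 3(-5)^p) + 9·(-5)^p = 5(-2)^p - 3(-5)^(p + 1) = 5(-2)^((p+1) - 1) - 3(-5)^(p+1),
which is the claimed formula at m = p+1.
Hence, by induction on m, the claim holds for every m ≥ 1.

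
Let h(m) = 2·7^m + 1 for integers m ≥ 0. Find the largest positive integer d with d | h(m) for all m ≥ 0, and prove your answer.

d = 3

Computing the first values: h(0) = 3 and h(1) = 15; gcd(3, 15) = 3, so d ≤ 3.
We prove 3 | 2·7^m + 1 for all m ≥ 0 by induction on m.
Base case (m = 0): h(0) = 3 = 3·(1), so 3 | h(0).
Suppose the result is true for m = j, i.e. 3 | h(j). Then
h(j+1) = 2·7^(j+1) + 1 = 7·(2·7^j + 1) - 6 = 7·h(j) - 6. The first term is divisible by 3 by the inductive hypothesis, and -6 is divisible by 3. Hence 3 | h(j+1).
By the principle of mathematical induction, the result holds for all m ≥ 0.
Therefore the largest such d is 3.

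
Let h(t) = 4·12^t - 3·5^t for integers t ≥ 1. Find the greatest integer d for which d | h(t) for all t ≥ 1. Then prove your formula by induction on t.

d = 3

Computing the first values: h(1) = 33 and h(2) = 501; gcd(33, 501) = 3, so d ≤ 3.
We prove 3 | 4·12^t - 3·5^t for all t ≥ 1 by induction on t.
Base case (t = 1): h(1) = 33 = 3·(11), so 3 | h(1).
For the inductive step, assume it holds for an arbitrary j ≥ 1, i.e. 3 | h(j). Then
h(j+1) − 12·h(j) = (4·12^(j+1) - 3·5^(j+1)) − 12·(4·12^j - 3·5^j) = (-3)·5^j·(5 − 12) = (21)·5^j. Since 3 | h(j) by the inductive hypothesis, 3 | 12·h(j); and 3 | 21 since 21 = 3·7. Therefore 3 | h(j+1).
By the principle of mathematical induction, the result holds for all t ≥ 1.
Therefore the largest such d is 3.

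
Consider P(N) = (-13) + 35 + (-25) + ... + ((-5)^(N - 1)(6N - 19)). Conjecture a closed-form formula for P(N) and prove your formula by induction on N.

P(N) = (-5)^N(-N + 3) - 3

We claim P(N) = (-5)^N(-N + 3) - 3 for all N ≥ 1.
Base case (N = 1): P(1) = -13, and the closed form gives -13. They agree.
Inductive step: assume the claim holds for N = i, so P(i) = (-5)^i(-i + 3) - 3.
Then P(i+1) = P(i) + ((-5)^i(6i - 13)) = ((-5)^i(-i + 3) - 3) + ((-5)^i(6i - 13)).
Simplifying, P(i+1) = 5(-5)^i·i - 10(-5)^i - 3 = (-5)^(i+1)(-(i+1) + 3) - 3,
which is the closed form with N = i+1.
By induction, the statement is established for all N ≥ 1.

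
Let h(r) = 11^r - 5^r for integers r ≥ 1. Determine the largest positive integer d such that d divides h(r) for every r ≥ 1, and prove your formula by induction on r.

Computing the first values: h(1) = 6 and h(2) = 96; gcd(6, 96) = 6, so d ≤ 6.
We prove 6 | 11^r - 5^r for all r ≥ 1 by induction on r.
When r = 1: h(1) = 6 = 6·(1), so 6 | h(1).
Suppose the result is true for r = m, i.e. 6 | h(m). Then
11^{m+1} − 5^{m+1} = 11·11^m − 5·5^m = 11·(11^m − 5^m) + (6)·5^m. The first term is divisible by 6 by the inductive hypothesis, and the second term (6)·5^m is divisible by 6 since 6 | 6. Hence 6 | h(m+1).
Hence, by induction on r, the claim holds for every r ≥ 1.
Therefore the largest such d is 6.

d = 6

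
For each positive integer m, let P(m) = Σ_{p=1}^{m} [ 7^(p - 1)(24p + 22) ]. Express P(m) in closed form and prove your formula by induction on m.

We claim P(m) = 7^m(4m + 3) - 3 for all m ≥ 1.
Base case (m = 1): P(1) = 46, and the closed form gives 46. They agree.
Inductive step: suppose the statement holds for some p ≥ 1, so P(p) = 7^p(4p + 3) - 3.
Then P(p+1) = P(p) + (7^p(24p + 46)) = (7^p(4p + 3) - 3) + (7^p(24p + 46)).
Simplifying, P(p+1) = 28·7^p·p + 49·7^p - 3 = 7^(p+1)(4(p+1) + 3) - 3,
which is the closed form with m = p+1.
By induction, the statement is established for all m ≥ 1.

P(m) = 7^m(4m + 3) - 3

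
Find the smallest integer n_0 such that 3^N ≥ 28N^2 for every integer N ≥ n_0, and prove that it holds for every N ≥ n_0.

n_0 = 7

At N = 6: 729 < 1008, so the inequality fails and n_0 ≥ 7. We prove 3^N ≥ 28N^2 for all N ≥ 7.
For the base case N = 7: 3^N = 2187 and 28N^2 = 1372, so 2187 ≥ 1372.
Suppose the result is true for N = i, so 3^i ≥ 28i^2.
Then 3^(i + 1) = 3·(3^i) ≥ 3·(28i^2).
Also, for i ≥ 7 we have 3·(28i^2) ≥ 28(i+1)^2, since 3 ≥ (1 + 1/i)^2 for all i ≥ 7.
Combining, 3^(i + 1) ≥ 28(i+1)^2.
By induction, the statement is established for all N ≥ 7.
Hence the smallest such n_0 is 7.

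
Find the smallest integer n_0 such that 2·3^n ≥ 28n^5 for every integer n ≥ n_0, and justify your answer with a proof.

n_0 = 15

At n = 14: 9565938 < 15059072, so the inequality fails and n_0 ≥ 15. We prove 2·3^n ≥ 28n^5 for all n ≥ 15.
Base step (n = 15): 2·3^n = 28697814 and 28n^5 = 21262500, so 28697814 ≥ 21262500.
For the inductive step, assume it holds for an arbitrary p ≥ 15, so 2·3^p ≥ 28p^5.
Then 2·3^(p + 1) = 3·(2·3^p) ≥ 3·(28p^5).
Also, for p ≥ 15 we have 3·(28p^5) ≥ 28(p+1)^5, since 3 ≥ (1 + 1/p)^5 for all p ≥ 15.
Combining, 2·3^(p + 1) ≥ 28(p+1)^5.
By the principle of mathematical induction, the result holds for all n ≥ 15.
Hence the smallest such n_0 is 15.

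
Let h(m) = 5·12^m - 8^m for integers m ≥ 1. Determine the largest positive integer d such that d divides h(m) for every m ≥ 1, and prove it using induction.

d = 4

Computing the first values: h(1) = 52 and h(2) = 656; gcd(52, 656) = 4, so d ≤ 4.
We prove 4 | 5·12^m - 8^m for all m ≥ 1 by induction on m.
Base case (m = 1): h(1) = 52 = 4·(13), so 4 | h(1).
Suppose the result is true for m = i, i.e. 4 | h(i). Then
h(i+1) − 12·h(i) = (5·12^(i+1) - 8^(i+1)) − 12·(5·12^i - 8^i) = (-1)·8^i·(8 − 12) = (4)·8^i. Since 4 | h(i) by the inductive hypothesis, 4 | 12·h(i); and 4 | 4 since 4 = 4·1. Therefore 4 | h(i+1).
This completes the induction.
Therefore the largest such d is 4.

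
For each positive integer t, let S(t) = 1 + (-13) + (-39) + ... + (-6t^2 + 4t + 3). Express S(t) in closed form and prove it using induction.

We claim S(t) = -t(2t^2 + t - 4) for all t ≥ 1.
Base step (t = 1): S(1) = 1, and the closed form gives 1. They agree.
For the inductive step, assume it holds for an arbitrary p ≥ 1, so S(p) = p(-2p^2 - p + 4).
Then S(p+1) = S(p) + (-6p^2 - 8p + 1) = (p(-2p^2 - p + 4)) + (-6p^2 - 8p + 1).
Simplifying, S(p+1) = -(p + 1)(2p^2 + 5p - 1) = -(p+1)(2(p+1)^2 + (p+1) - 4),
which is the closed form with t = p+1.
By induction, the statement is established for all t ≥ 1.

S(t) = -t(2t^2 + t - 4)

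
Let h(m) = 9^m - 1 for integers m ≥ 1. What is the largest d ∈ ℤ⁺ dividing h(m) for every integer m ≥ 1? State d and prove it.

d = 8

Computing the first values: h(1) = 8 and h(2) = 80; gcd(8, 80) = 8, so d ≤ 8.
We prove 8 | 9^m - 1 for all m ≥ 1 by induction on m.
Base case (m = 1): h(1) = 8 = 8·(1), so 8 | h(1).
Inductive step: assume the claim holds for m = p, i.e. 8 | h(p). Then
9^{p+1} − 1^{p+1} = 9·9^p − 1·1^p = 9·(9^p − 1^p) + (8)·1^p. The first term is divisible by 8 by the inductive hypothesis, and the second term (8)·1^p is divisible by 8 since 8 | 8. Hence 8 | h(p+1).
Hence, by induction on m, the claim holds for every m ≥ 1.
Therefore the largest such d is 8.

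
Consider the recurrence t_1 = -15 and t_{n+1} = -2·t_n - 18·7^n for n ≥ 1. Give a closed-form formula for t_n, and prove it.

Computing the first terms: t_1 = -15, t_2 = -96, t_3 = -690. This suggests t_n = -(-2)^(n - 1) - 2·7^n.
For the base case n = 1: the formula gives -15 = -15 = t_1.
Inductive step: suppose the statement holds for some m ≥ 1, so t_m = -(-2)^(m - 1) - 2·7^m.
Then t_{m+1} = -2·t_m - 18·7^m = -2·(-(-2)^(m - 1) - 2·7^m) - 18·7^m = -(-2)^m - 2·7^(m + 1) = -(-2)^((m+1) - 1) - 2·7^(m+1),
which is the claimed formula at n = m+1.
By the principle of mathematical induction, the result holds for all n ≥ 1.

t_n = -(-2)^(n - 1) - 2·7^n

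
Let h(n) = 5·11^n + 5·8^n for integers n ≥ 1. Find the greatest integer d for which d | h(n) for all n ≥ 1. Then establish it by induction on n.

Computing the first values: h(1) = 95 and h(2) = 925; gcd(95, 925) = 5, so d ≤ 5.
We prove 5 | 5·11^n + 5·8^n for all n ≥ 1 by induction on n.
For the base case n = 1: h(1) = 95 = 5·(19), so 5 | h(1).
Suppose the result is true for n = k, i.e. 5 | h(k). Then
h(k+1) − 11·h(k) = (5·11^(k+1) + 5·8^(k+1)) − 11·(5·11^k + 5·8^k) = (5)·8^k·(8 − 11) = (-15)·8^k. Since 5 | h(k) by the inductive hypothesis, 5 | 11·h(k); and 5 | -15 since -15 = 5·-3. Therefore 5 | h(k+1).
This completes the induction.
Therefore the largest such d is 5.

d = 5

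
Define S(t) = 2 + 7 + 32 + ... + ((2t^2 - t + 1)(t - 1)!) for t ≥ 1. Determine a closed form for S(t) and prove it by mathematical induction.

We claim S(t) = (2t + 1)t! - 1 for all t ≥ 1.
When t = 1: S(1) = 2, and the closed form gives 2. They agree.
Inductive step: assume the claim holds for t = m, so S(m) = (2m + 1)m! - 1.
Then S(m+1) = S(m) + ((2m^2 + 3m + 2)m!) = ((2m + 1)m! - 1) + ((2m^2 + 3m + 2)m!).
Simplifying, S(m+1) = (2(m+1) + 1)(m+1)! - 1,
which is the closed form with t = m+1.
By induction, the statement is established for all t ≥ 1.

S(t) = (2t + 1)t! - 1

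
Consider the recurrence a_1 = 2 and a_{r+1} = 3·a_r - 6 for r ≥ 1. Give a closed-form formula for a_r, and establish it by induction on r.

a_r = -3^(r - 1) + 3

Computing the first terms: a_1 = 2, a_2 = 0, a_3 = -6. This suggests a_r = -3^(r - 1) + 3.
Base case (r = 1): the formula gives 2 = 2 = a_1.
Inductive step: suppose the statement holds for some j ≥ 1, so a_j = -3^(j - 1) + 3.
Then a_{j+1} = 3·a_j - 6 = 3·(-3^(j - 1) + 3) - 6 = -3^j + 3 = -3^((j+1) - 1) + 3,
which is the claimed formula at r = j+1.
Hence, by induction on r, the claim holds for every r ≥ 1.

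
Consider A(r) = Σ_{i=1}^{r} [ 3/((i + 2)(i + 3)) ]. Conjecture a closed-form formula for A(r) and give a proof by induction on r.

We claim A(r) = r/(r + 3) for all r ≥ 1.
When r = 1: A(1) = 1/4, and the closed form gives 1/4. They agree.
Inductive step: suppose the statement holds for some i ≥ 1, so A(i) = i/(i + 3).
Then A(i+1) = A(i) + (3/((i + 3)(i + 4))) = (i/(i + 3)) + (3/((i + 3)(i + 4))).
Simplifying, A(i+1) = (i + 1)/(i + 4) = (i+1)/((i+1) + 3),
which is the closed form with r = i+1.
This completes the induction.

A(r) = r/(r + 3)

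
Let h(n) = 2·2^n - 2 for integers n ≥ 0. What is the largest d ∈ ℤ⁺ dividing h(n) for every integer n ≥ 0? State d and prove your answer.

Computing the first values: h(0) = 0 and h(1) = 2; gcd(0, 2) = 2, so d ≤ 2.
We prove 2 | 2·2^n - 2 for all n ≥ 0 by induction on n.
Base case (n = 0): h(0) = 0 = 2·(0), so 2 | h(0).
Inductive step: suppose the statement holds for some r ≥ 0, i.e. 2 | h(r). Then
h(r+1) = 2·2^(r+1) - 2 = 2·(2·2^r - 2) + 2 = 2·h(r) + 2. The first term is divisible by 2 by the inductive hypothesis, and 2 is divisible by 2. Hence 2 | h(r+1).
Hence, by induction on n, the claim holds for every n ≥ 0.
Therefore the largest such d is 2.

d = 2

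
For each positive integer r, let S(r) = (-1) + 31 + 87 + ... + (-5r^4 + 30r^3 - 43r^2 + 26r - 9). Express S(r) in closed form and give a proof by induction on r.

S(r) = -r(r^4 - 5r^3 + r^2 + r + 3)

We claim S(r) = -r(r^4 - 5r^3 + r^2 + r + 3) for all r ≥ 1.
Base case (r = 1): S(1) = -1, and the closed form gives -1. They agree.
Inductive step: suppose the statement holds for some j ≥ 1, so S(j) = j(-j^4 + 5j^3 - j^2 - j - 3).
Then S(j+1) = S(j) + (-5j^4 + 10j^3 + 17j^2 + 10j - 1) = (j(-j^4 + 5j^3 - j^2 - j - 3)) + (-5j^4 + 10j^3 + 17j^2 + 10j - 1).
Simplifying, S(j+1) = -(j + 1)(j^4 - j^3 - 8j^2 - 8j + 1) = -(j+1)((j+1)^4 - 5(j+1)^3 + (j+1)^2 + (j+1) + 3),
which is the closed form with r = j+1.
Hence, by induction on r, the claim holds for every r ≥ 1.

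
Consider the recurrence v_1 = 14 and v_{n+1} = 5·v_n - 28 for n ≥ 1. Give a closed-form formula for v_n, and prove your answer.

v_n = 7·5^(n - 1) + 7

Computing the first terms: v_1 = 14, v_2 = 42, v_3 = 182. This suggests v_n = 7·5^(n - 1) + 7.
Base step (n = 1): the formula gives 14 = 14 = v_1.
Inductive step: assume the claim holds for n = k, so v_k = 7·5^(k - 1) + 7.
Then v_{k+1} = 5·v_k - 28 = 5·(7·5^(k - 1) + 7) - 28 = 7·5^k + 7 = 7·5^((k+1) - 1) + 7,
which is the claimed formula at n = k+1.
By the principle of mathematical induction, the result holds for all n ≥ 1.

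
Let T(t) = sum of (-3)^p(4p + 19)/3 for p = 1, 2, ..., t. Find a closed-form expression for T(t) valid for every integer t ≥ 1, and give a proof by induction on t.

We claim T(t) = (-3)^t(t + 5) - 5 for all t ≥ 1.
When t = 1: T(1) = -23, and the closed form gives -23. They agree.
Inductive step: assume the claim holds for t = p, so T(p) = (-3)^p(p + 5) - 5.
Then T(p+1) = T(p) + ((-3)^p(-4p - 23)) = ((-3)^p(p + 5) - 5) + ((-3)^p(-4p - 23)).
Simplifying, T(p+1) = -3(-3)^p·p - 18(-3)^p - 5 = (-3)^(p+1)((p+1) + 5) - 5,
which is the closed form with t = p+1.
This completes the induction.

T(t) = (-3)^t(t + 5) - 5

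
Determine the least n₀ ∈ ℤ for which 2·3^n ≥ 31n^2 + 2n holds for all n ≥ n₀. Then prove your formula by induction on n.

At n = 5: 486 < 785, so the inequality fails and n₀ ≥ 6. We prove 2·3^n ≥ 31n^2 + 2n for all n ≥ 6.
Base case (n = 6): 2·3^n = 1458 and 31n^2 + 2n = 1128, so 1458 ≥ 1128.
For the inductive step, assume it holds for an arbitrary m ≥ 6, so 2·3^m ≥ 31m^2 + 2m.
Then 2·3^(m + 1) = 3·(2·3^m) ≥ 3·(31m^2 + 2m).
Also, for m ≥ 6 we have 3·(31m^2 + 2m) ≥ 31(m+1)^2 + 2(m+1), since 3·(31m^2 + 2m) − (31(m+1)^2 + 2(m+1)) = 62m^2 - 58m - 33, which is nonnegative for all m ≥ 6.
Combining, 2·3^(m + 1) ≥ 31(m+1)^2 + 2(m+1).
This completes the induction.
Hence the smallest such n₀ is 6.

n₀ = 6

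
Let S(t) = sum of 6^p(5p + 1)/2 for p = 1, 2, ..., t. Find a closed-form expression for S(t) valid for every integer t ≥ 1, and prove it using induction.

We claim S(t) = 3·6^t·t for all t ≥ 1.
Base case (t = 1): S(1) = 18, and the closed form gives 18. They agree.
For the inductive step, assume it holds for an arbitrary p ≥ 1, so S(p) = 3·6^p·p.
Then S(p+1) = S(p) + (6^p(15p + 18)) = (3·6^p·p) + (6^p(15p + 18)).
Simplifying, S(p+1) = 18·6^p(p + 1) = 3·6^(p+1)·(p+1),
which is the closed form with t = p+1.
By the principle of mathematical induction, the result holds for all t ≥ 1.

S(t) = 3·6^t·t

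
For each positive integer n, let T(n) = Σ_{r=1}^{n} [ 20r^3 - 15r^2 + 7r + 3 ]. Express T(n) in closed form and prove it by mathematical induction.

We claim T(n) = n(5n^3 + 5n^2 + n + 4) for all n ≥ 1.
For the base case n = 1: T(1) = 15, and the closed form gives 15. They agree.
Inductive step: suppose the statement holds for some r ≥ 1, so T(r) = r(5r^3 + 5r^2 + r + 4).
Then T(r+1) = T(r) + (20r^3 + 45r^2 + 37r + 15) = (r(5r^3 + 5r^2 + r + 4)) + (20r^3 + 45r^2 + 37r + 15).
Simplifying, T(r+1) = (r + 1)(5r^3 + 20r^2 + 26r + 15) = (r+1)(5(r+1)^3 + 5(r+1)^2 + (r+1) + 4),
which is the closed form with n = r+1.
This completes the induction.

T(n) = n(5n^3 + 5n^2 + n + 4)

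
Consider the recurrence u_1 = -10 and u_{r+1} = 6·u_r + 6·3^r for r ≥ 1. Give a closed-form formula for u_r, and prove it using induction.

u_r = -2·3^r - 4·6^(r - 1)

Computing the first terms: u_1 = -10, u_2 = -42, u_3 = -198. This suggests u_r = -2·3^r - 4·6^(r - 1).
Base step (r = 1): the formula gives -10 = -10 = u_1.
Inductive step: assume the claim holds for r = m, so u_m = -2·3^m - 4·6^(m - 1).
Then u_{m+1} = 6·u_m + 6·3^m = 6·(-2·3^m - 4·6^(m - 1)) + 6·3^m = -2·3^(m + 1) - 4·6^m = -2·3^(m+1) - 4·6^((m+1) - 1),
which is the claimed formula at r = m+1.
By the principle of mathematical induction, the result holds for all r ≥ 1.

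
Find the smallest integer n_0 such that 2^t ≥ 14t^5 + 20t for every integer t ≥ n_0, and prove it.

n_0 = 28

At t = 27: 134217728 < 200885238, so the inequality fails and n_0 ≥ 28. We prove 2^t ≥ 14t^5 + 20t for all t ≥ 28.
Base case (t = 28): 2^t = 268435456 and 14t^5 + 20t = 240945712, so 268435456 ≥ 240945712.
Inductive step: suppose the statement holds for some m ≥ 28, so 2^m ≥ 14m^5 + 20m.
Then 2^(m + 1) = 2·(2^m) ≥ 2·(14m^5 + 20m).
Also, for m ≥ 28 we have 2·(14m^5 + 20m) ≥ 14(m+1)^5 + 20(m+1), since 2·(14m^5 + 20m) − (14(m+1)^5 + 20(m+1)) = 14m^5 - 70m^4 - 140m^3 - 140m^2 - 50m - 34, which is nonnegative for all m ≥ 28.
Combining, 2^(m + 1) ≥ 14(m+1)^5 + 20(m+1).
By induction, the statement is established for all t ≥ 28.
Hence the smallest such n_0 is 28.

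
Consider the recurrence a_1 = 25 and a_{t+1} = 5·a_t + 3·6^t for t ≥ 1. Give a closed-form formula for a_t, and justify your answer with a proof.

Computing the first terms: a_1 = 25, a_2 = 143, a_3 = 823. This suggests a_t = 7·5^(t - 1) + 3·6^t.
Base step (t = 1): the formula gives 25 = 25 = a_1.
Inductive step: suppose the statement holds for some p ≥ 1, so a_p = 7·5^(p - 1) + 3·6^p.
Then a_{p+1} = 5·a_p + 3·6^p = 5·(7·5^(p - 1) + 3·6^p) + 3·6^p = 7·5^p + 3·6^(p + 1) = 7·5^((p+1) - 1) + 3·6^(p+1),
which is the claimed formula at t = p+1.
This completes the induction.

a_t = 7·5^(t - 1) + 3·6^t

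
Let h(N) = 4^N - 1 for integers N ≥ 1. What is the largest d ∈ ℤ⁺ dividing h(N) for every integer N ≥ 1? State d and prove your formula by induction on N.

d = 3

Computing the first values: h(1) = 3 and h(2) = 15; gcd(3, 15) = 3, so d ≤ 3.
We prove 3 | 4^N - 1 for all N ≥ 1 by induction on N.
For the base case N = 1: h(1) = 3 = 3·(1), so 3 | h(1).
For the inductive step, assume it holds for an arbitrary m ≥ 1, i.e. 3 | h(m). Then
4^{m+1} − 1^{m+1} = 4·4^m − 1·1^m = 4·(4^m − 1^m) + (3)·1^m. The first term is divisible by 3 by the inductive hypothesis, and the second term (3)·1^m is divisible by 3 since 3 | 3. Hence 3 | h(m+1).
This completes the induction.
Therefore the largest such d is 3.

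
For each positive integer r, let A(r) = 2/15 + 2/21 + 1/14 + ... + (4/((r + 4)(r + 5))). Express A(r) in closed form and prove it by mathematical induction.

We claim A(r) = 4r/(5(r + 5)) for all r ≥ 1.
Base step (r = 1): A(1) = 2/15, and the closed form gives 2/15. They agree.
For the inductive step, assume it holds for an arbitrary k ≥ 1, so A(k) = 4k/(5(k + 5)).
Then A(k+1) = A(k) + (4/((k + 5)(k + 6))) = (4k/(5(k + 5))) + (4/((k + 5)(k + 6))).
Simplifying, A(k+1) = 4(k + 1)/(5(k + 6)) = 4(k+1)/(5((k+1) + 5)),
which is the closed form with r = k+1.
This completes the induction.

A(r) = 4r/(5(r + 5))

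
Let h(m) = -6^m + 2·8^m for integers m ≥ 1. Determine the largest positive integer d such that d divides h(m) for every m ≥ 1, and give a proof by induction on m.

d = 2

Computing the first values: h(1) = 10 and h(2) = 92; gcd(10, 92) = 2, so d ≤ 2.
We prove 2 | -6^m + 2·8^m for all m ≥ 1 by induction on m.
When m = 1: h(1) = 10 = 2·(5), so 2 | h(1).
For the inductive step, assume it holds for an arbitrary k ≥ 1, i.e. 2 | h(k). Then
h(k+1) − 8·h(k) = (-6^(k+1) + 2·8^(k+1)) − 8·(-6^k + 2·8^k) = (-1)·6^k·(6 − 8) = (2)·6^k. Since 2 | h(k) by the inductive hypothesis, 2 | 8·h(k); and 2 | 2 since 2 = 2·1. Therefore 2 | h(k+1).
By the principle of mathematical induction, the result holds for all m ≥ 1.
Therefore the largest such d is 2.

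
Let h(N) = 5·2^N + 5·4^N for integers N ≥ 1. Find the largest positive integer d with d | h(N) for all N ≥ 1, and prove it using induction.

Computing the first values: h(1) = 30 and h(2) = 100; gcd(30, 100) = 10, so d ≤ 10.
We prove 10 | 5·2^N + 5·4^N for all N ≥ 1 by induction on N.
When N = 1: h(1) = 30 = 10·(3), so 10 | h(1).
For the inductive step, assume it holds for an arbitrary r ≥ 1, i.e. 10 | h(r). Then
h(r+1) − 4·h(r) = (5·2^(r+1) + 5·4^(r+1)) − 4·(5·2^r + 5·4^r) = (5)·2^r·(2 − 4) = (-10)·2^r. Since 10 | h(r) by the inductive hypothesis, 10 | 4·h(r); and 10 | -10 since -10 = 10·-1. Therefore 10 | h(r+1).
By the principle of mathematical induction, the result holds for all N ≥ 1.
Therefore the largest such d is 10.

d = 10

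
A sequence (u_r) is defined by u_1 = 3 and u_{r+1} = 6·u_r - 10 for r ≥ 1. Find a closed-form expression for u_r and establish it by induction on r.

Computing the first terms: u_1 = 3, u_2 = 8, u_3 = 38. This suggests u_r = 6^(r - 1) + 2.
For the base case r = 1: the formula gives 3 = 3 = u_1.
For the inductive step, assume it holds for an arbitrary k ≥ 1, so u_k = 6^(k - 1) + 2.
Then u_{k+1} = 6·u_k - 10 = 6·(6^(k - 1) + 2) - 10 = 6^k + 2 = 6^((k+1) - 1) + 2,
which is the claimed formula at r = k+1.
By the principle of mathematical induction, the result holds for all r ≥ 1.

u_r = 6^(r - 1) + 2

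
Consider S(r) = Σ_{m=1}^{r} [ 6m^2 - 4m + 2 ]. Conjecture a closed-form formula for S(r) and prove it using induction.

We claim S(r) = r(2r^2 + r + 1) for all r ≥ 1.
Base case (r = 1): S(1) = 4, and the closed form gives 4. They agree.
Suppose the result is true for r = m, so S(m) = m(2m^2 + m + 1).
Then S(m+1) = S(m) + (6m^2 + 8m + 4) = (m(2m^2 + m + 1)) + (6m^2 + 8m + 4).
Simplifying, S(m+1) = (m + 1)(2m^2 + 5m + 4) = (m+1)(2(m+1)^2 + (m+1) + 1),
which is the closed form with r = m+1.
This completes the induction.

S(r) = r(2r^2 + r + 1)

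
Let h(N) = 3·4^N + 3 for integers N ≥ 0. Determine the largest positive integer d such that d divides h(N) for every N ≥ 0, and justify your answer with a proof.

Computing the first values: h(0) = 6 and h(1) = 15; gcd(6, 15) = 3, so d ≤ 3.
We prove 3 | 3·4^N + 3 for all N ≥ 0 by induction on N.
For the base case N = 0: h(0) = 6 = 3·(2), so 3 | h(0).
For the inductive step, assume it holds for an arbitrary i ≥ 0, i.e. 3 | h(i). Then
h(i+1) = 3·4^(i+1) + 3 = 4·(3·4^i + 3) - 9 = 4·h(i) - 9. The first term is divisible by 3 by the inductive hypothesis, and -9 is divisible by 3. Hence 3 | h(i+1).
Hence, by induction on N, the claim holds for every N ≥ 0.
Therefore the largest such d is 3.

d = 3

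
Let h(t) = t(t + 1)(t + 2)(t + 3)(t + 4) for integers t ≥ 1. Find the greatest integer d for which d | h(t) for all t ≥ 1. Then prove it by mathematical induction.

Computing the first values: h(1) = 120 and h(2) = 720; gcd(120, 720) = 120, so d ≤ 120.
We prove 120 | t(t + 1)(t + 2)(t + 3)(t + 4) for all t ≥ 1 by induction on t.
Base case (t = 1): h(1) = 120 = 120·(1), so 120 | h(1).
For the inductive step, assume it holds for an arbitrary k ≥ 1, i.e. 120 | h(k). Then
h(k+1) − h(k) = (k+1)·(k+2)·(k+3)·(k+4)·(k+5) − k·(k+1)·(k+2)·(k+3)·(k+4) = (k+1)·(k+2)·(k+3)·(k+4)·[(k+5) − k] = 5·(k+1)·(k+2)·(k+3)·(k+4). The product of 4 consecutive integers is divisible by (4)! = 24, so h(k+1) − h(k) is divisible by 5·24 = 120. By the inductive hypothesis 120 | h(k), hence 120 | h(k+1).
By the principle of mathematical induction, the result holds for all t ≥ 1.
Therefore the largest such d is 120.

d = 120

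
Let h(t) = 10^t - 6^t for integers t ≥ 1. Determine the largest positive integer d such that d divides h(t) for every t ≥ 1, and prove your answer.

d = 4

Computing the first values: h(1) = 4 and h(2) = 64; gcd(4, 64) = 4, so d ≤ 4.
We prove 4 | 10^t - 6^t for all t ≥ 1 by induction on t.
Base step (t = 1): h(1) = 4 = 4·(1), so 4 | h(1).
Inductive step: suppose the statement holds for some i ≥ 1, i.e. 4 | h(i). Then
10^{i+1} − 6^{i+1} = 10·10^i − 6·6^i = 10·(10^i − 6^i) + (4)·6^i. The first term is divisible by 4 by the inductive hypothesis, and the second term (4)·6^i is divisible by 4 since 4 | 4. Hence 4 | h(i+1).
By the principle of mathematical induction, the result holds for all t ≥ 1.
Therefore the largest such d is 4.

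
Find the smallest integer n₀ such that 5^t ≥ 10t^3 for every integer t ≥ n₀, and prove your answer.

n₀ = 5

At t = 4: 625 < 640, so the inequality fails and n₀ ≥ 5. We prove 5^t ≥ 10t^3 for all t ≥ 5.
Base case (t = 5): 5^t = 3125 and 10t^3 = 1250, so 3125 ≥ 1250.
Inductive step: suppose the statement holds for some m ≥ 5, so 5^m ≥ 10m^3.
Then 5^(m + 1) = 5·(5^m) ≥ 5·(10m^3).
Also, for m ≥ 5 we have 5·(10m^3) ≥ 10(m+1)^3, since 5 ≥ (1 + 1/m)^3 for all m ≥ 5.
Combining, 5^(m + 1) ≥ 10(m+1)^3.
Hence, by induction on t, the claim holds for every t ≥ 5.
Hence the smallest such n₀ is 5.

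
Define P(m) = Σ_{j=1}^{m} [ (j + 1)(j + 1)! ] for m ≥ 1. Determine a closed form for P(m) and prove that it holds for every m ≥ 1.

We claim P(m) = (m + 2)! - 2 for all m ≥ 1.
Base step (m = 1): P(1) = 4, and the closed form gives 4. They agree.
Inductive step: suppose the statement holds for some j ≥ 1, so P(j) = (j + 2)! - 2.
Then P(j+1) = P(j) + ((j + 2)(j + 2)!) = ((j + 2)! - 2) + ((j + 2)(j + 2)!).
Simplifying, P(j+1) = ((j+1) + 2)! - 2,
which is the closed form with m = j+1.
By induction, the statement is established for all m ≥ 1.

P(m) = (m + 2)! - 2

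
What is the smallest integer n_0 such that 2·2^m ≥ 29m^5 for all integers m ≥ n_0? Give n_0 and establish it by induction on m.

n_0 = 28

At m = 27: 268435456 < 416118303, so the inequality fails and n_0 ≥ 28. We prove 2·2^m ≥ 29m^5 for all m ≥ 28.
Base step (m = 28): 2·2^m = 536870912 and 29m^5 = 499100672, so 536870912 ≥ 499100672.
Inductive step: assume the claim holds for m = j, so 2·2^j ≥ 29j^5.
Then 2·2^(j + 1) = 2·(2·2^j) ≥ 2·(29j^5).
Also, for j ≥ 28 we have 2·(29j^5) ≥ 29(j+1)^5, since 2 ≥ (1 + 1/j)^5 for all j ≥ 28.
Combining, 2·2^(j + 1) ≥ 29(j+1)^5.
Hence, by induction on m, the claim holds for every m ≥ 28.
Hence the smallest such n_0 is 28.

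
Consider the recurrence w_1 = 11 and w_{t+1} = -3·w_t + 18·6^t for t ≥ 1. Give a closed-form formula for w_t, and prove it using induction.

w_t = -(-3)^(t - 1) + 2·6^t

Computing the first terms: w_1 = 11, w_2 = 75, w_3 = 423. This suggests w_t = -(-3)^(t - 1) + 2·6^t.
When t = 1: the formula gives 11 = 11 = w_1.
Inductive step: suppose the statement holds for some r ≥ 1, so w_r = -(-3)^(r - 1) + 2·6^r.
Then w_{r+1} = -3·w_r + 18·6^r = -3·(-(-3)^(r - 1) + 2·6^r) + 18·6^r = -(-3)^r + 2·6^(r + 1) = -(-3)^((r+1) - 1) + 2·6^(r+1),
which is the claimed formula at t = r+1.
Hence, by induction on t, the claim holds for every t ≥ 1.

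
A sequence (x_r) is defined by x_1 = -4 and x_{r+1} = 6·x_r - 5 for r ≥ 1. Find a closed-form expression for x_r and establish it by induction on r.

Computing the first terms: x_1 = -4, x_2 = -29, x_3 = -179. This suggests x_r = -5·6^(r - 1) + 1.
Base case (r = 1): the formula gives -4 = -4 = x_1.
Inductive step: suppose the statement holds for some k ≥ 1, so x_k = -5·6^(k - 1) + 1.
Then x_{k+1} = 6·x_k - 5 = 6·(-5·6^(k - 1) + 1) - 5 = -5·6^k + 1 = -5·6^((k+1) - 1) + 1,
which is the claimed formula at r = k+1.
Hence, by induction on r, the claim holds for every r ≥ 1.

x_r = -5·6^(r - 1) + 1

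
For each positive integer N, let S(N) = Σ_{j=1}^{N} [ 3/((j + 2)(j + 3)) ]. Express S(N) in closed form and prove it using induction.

S(N) = N/(N + 3)

We claim S(N) = N/(N + 3) for all N ≥ 1.
Base step (N = 1): S(1) = 1/4, and the closed form gives 1/4. They agree.
Inductive step: assume the claim holds for N = j, so S(j) = j/(j + 3).
Then S(j+1) = S(j) + (3/((j + 3)(j + 4))) = (j/(j + 3)) + (3/((j + 3)(j + 4))).
Simplifying, S(j+1) = (j + 1)/(j + 4) = (j+1)/((j+1) + 3),
which is the closed form with N = j+1.
By induction, the statement is established for all N ≥ 1.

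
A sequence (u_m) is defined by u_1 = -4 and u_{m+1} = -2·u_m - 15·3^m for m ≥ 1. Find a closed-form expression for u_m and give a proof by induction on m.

u_m = 5(-2)^(m - 1) - 3^(m + 1)

Computing the first terms: u_1 = -4, u_2 = -37, u_3 = -61. This suggests u_m = 5(-2)^(m - 1) - 3^(m + 1).
Base case (m = 1): the formula gives -4 = -4 = u_1.
Inductive step: suppose the statement holds for some i ≥ 1, so u_i = 5(-2)^(i - 1) - 3^(i + 1).
Then u_{i+1} = -2·u_i - 15·3^i = -2·(5(-2)^(i - 1) - 3^(i + 1)) - 15·3^i = 5(-2)^i - 3^(i + 2) = 5(-2)^((i+1) - 1) - 3^((i+1) + 1),
which is the claimed formula at m = i+1.
Hence, by induction on m, the claim holds for every m ≥ 1.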